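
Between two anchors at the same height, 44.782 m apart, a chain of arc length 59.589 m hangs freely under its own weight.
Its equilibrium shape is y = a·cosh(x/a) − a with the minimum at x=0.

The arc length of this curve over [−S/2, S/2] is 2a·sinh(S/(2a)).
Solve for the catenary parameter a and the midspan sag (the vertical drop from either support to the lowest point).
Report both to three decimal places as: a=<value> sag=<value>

a=16.632 sag=17.490

seed: a₀ = √(S³/(24(L−S))) = √(44.782³/(24·14.807)) = 15.897033
iter 1: u=1.408502  f(a)=+1.540e+00  f'(a)=-2.260e+00  a ← 15.897033 − (+1.540e+00/-2.260e+00) = 16.578608
iter 2: u=1.350596  f(a)=+1.046e-01  f'(a)=-1.962e+00  a ← 16.578608 − (+1.046e-01/-1.962e+00) = 16.631907
iter 3: u=1.346268  f(a)=+5.600e-04  f'(a)=-1.941e+00  a ← 16.631907 − (+5.600e-04/-1.941e+00) = 16.632195
iter 4: u=1.346244  f(a)=+1.624e-08  f'(a)=-1.941e+00  a ← 16.632195 − (+1.624e-08/-1.941e+00) = 16.632195
iter 5: u=1.346244  f(a)=+7.105e-15  f'(a)=-1.941e+00  a ← 16.632195 − (+7.105e-15/-1.941e+00) = 16.632195
converged: |Δa| < 1e-12 after 5 iterations
sag = a·(cosh(S/(2a)) − 1) = 16.632195·(cosh(1.346244) − 1) = 17.490263
T_max/T_min = cosh(S/(2a)) = 2.051591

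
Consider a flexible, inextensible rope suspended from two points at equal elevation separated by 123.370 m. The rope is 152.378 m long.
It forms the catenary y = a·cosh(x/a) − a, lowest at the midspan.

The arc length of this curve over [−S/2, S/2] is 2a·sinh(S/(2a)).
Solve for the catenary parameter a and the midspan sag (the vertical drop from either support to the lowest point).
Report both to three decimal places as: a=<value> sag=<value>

a=53.674 sag=39.523

seed: a₀ = √(S³/(24(L−S))) = √(123.370³/(24·29.008)) = 51.933768
iter 1: u=1.187763  f(a)=+2.116e+00  f'(a)=-1.283e+00  a ← 51.933768 − (+2.116e+00/-1.283e+00) = 53.583426
iter 2: u=1.151196  f(a)=+1.050e-01  f'(a)=-1.158e+00  a ← 53.583426 − (+1.050e-01/-1.158e+00) = 53.674085
iter 3: u=1.149251  f(a)=+2.885e-04  f'(a)=-1.152e+00  a ← 53.674085 − (+2.885e-04/-1.152e+00) = 53.674335
iter 4: u=1.149246  f(a)=+2.191e-09  f'(a)=-1.152e+00  a ← 53.674335 − (+2.191e-09/-1.152e+00) = 53.674335
iter 5: u=1.149246  f(a)=-2.842e-14  f'(a)=-1.152e+00  a ← 53.674335 − (-2.842e-14/-1.152e+00) = 53.674335
converged: |Δa| < 1e-12 after 5 iterations
sag = a·(cosh(S/(2a)) − 1) = 53.674335·(cosh(1.149246) − 1) = 39.522757
T_max/T_min = cosh(S/(2a)) = 1.736344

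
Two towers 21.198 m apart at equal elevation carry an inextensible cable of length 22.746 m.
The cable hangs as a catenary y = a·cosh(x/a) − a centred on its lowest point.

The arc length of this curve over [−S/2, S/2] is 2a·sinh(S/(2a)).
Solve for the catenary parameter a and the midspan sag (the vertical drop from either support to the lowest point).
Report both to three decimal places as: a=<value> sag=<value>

seed: a₀ = √(S³/(24(L−S))) = √(21.198³/(24·1.548)) = 16.012208
iter 1: u=0.661932  f(a)=+3.427e-02  f'(a)=-2.020e-01  a ← 16.012208 − (+3.427e-02/-2.020e-01) = 16.181893
iter 2: u=0.654991  f(a)=+5.524e-04  f'(a)=-1.955e-01  a ← 16.181893 − (+5.524e-04/-1.955e-01) = 16.184718
iter 3: u=0.654877  f(a)=+1.487e-07  f'(a)=-1.954e-01  a ← 16.184718 − (+1.487e-07/-1.954e-01) = 16.184719
iter 4: u=0.654877  f(a)=+1.421e-14  f'(a)=-1.954e-01  a ← 16.184719 − (+1.421e-14/-1.954e-01) = 16.184719
converged: |Δa| < 1e-12 after 4 iterations
sag = a·(cosh(S/(2a)) − 1) = 16.184719·(cosh(0.654877) − 1) = 3.596339
T_max/T_min = cosh(S/(2a)) = 1.222206

a=16.185 sag=3.596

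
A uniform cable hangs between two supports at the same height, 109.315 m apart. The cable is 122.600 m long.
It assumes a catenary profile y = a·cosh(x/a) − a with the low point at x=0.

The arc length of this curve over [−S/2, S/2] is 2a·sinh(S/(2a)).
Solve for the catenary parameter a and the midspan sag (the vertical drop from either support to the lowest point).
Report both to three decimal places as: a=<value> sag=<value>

a=65.143 sag=24.307

seed: a₀ = √(S³/(24(L−S))) = √(109.315³/(24·13.285)) = 64.007850
iter 1: u=0.853919  f(a)=+4.929e-01  f'(a)=-4.462e-01  a ← 64.007850 − (+4.929e-01/-4.462e-01) = 65.112468
iter 2: u=0.839432  f(a)=+1.305e-02  f'(a)=-4.228e-01  a ← 65.112468 − (+1.305e-02/-4.228e-01) = 65.143326
iter 3: u=0.839035  f(a)=+9.696e-06  f'(a)=-4.222e-01  a ← 65.143326 − (+9.696e-06/-4.222e-01) = 65.143349
iter 4: u=0.839034  f(a)=+5.386e-12  f'(a)=-4.222e-01  a ← 65.143349 − (+5.386e-12/-4.222e-01) = 65.143349
converged: |Δa| < 1e-12 after 4 iterations
sag = a·(cosh(S/(2a)) − 1) = 65.143349·(cosh(0.839034) − 1) = 24.306894
T_max/T_min = cosh(S/(2a)) = 1.373129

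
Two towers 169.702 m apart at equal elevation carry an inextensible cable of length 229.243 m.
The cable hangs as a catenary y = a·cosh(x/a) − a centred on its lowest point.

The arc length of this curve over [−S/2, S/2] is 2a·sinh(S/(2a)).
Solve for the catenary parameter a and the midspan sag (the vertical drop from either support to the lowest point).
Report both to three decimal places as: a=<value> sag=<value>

seed: a₀ = √(S³/(24(L−S))) = √(169.702³/(24·59.541)) = 58.481265
iter 1: u=1.450909  f(a)=+6.591e+00  f'(a)=-2.498e+00  a ← 58.481265 − (+6.591e+00/-2.498e+00) = 61.119172
iter 2: u=1.388288  f(a)=+4.722e-01  f'(a)=-2.152e+00  a ← 61.119172 − (+4.722e-01/-2.152e+00) = 61.338562
iter 3: u=1.383322  f(a)=+2.837e-03  f'(a)=-2.126e+00  a ← 61.338562 − (+2.837e-03/-2.126e+00) = 61.339896
iter 4: u=1.383292  f(a)=+1.038e-07  f'(a)=-2.126e+00  a ← 61.339896 − (+1.038e-07/-2.126e+00) = 61.339896
iter 5: u=1.383292  f(a)=-2.842e-14  f'(a)=-2.126e+00  a ← 61.339896 − (-2.842e-14/-2.126e+00) = 61.339896
converged: |Δa| < 1e-12 after 5 iterations
sag = a·(cosh(S/(2a)) − 1) = 61.339896·(cosh(1.383292) − 1) = 68.662685
T_max/T_min = cosh(S/(2a)) = 2.119381

a=61.340 sag=68.663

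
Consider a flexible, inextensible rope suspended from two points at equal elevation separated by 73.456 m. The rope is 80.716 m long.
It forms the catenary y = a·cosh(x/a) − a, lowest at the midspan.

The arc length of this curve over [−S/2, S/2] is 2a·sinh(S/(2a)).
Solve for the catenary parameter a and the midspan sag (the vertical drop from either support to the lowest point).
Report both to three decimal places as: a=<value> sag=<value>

a=48.386 sag=14.622

seed: a₀ = √(S³/(24(L−S))) = √(73.456³/(24·7.260)) = 47.694355
iter 1: u=0.770070  f(a)=+2.183e-01  f'(a)=-3.229e-01  a ← 47.694355 − (+2.183e-01/-3.229e-01) = 48.370543
iter 2: u=0.759305  f(a)=+4.730e-03  f'(a)=-3.090e-01  a ← 48.370543 − (+4.730e-03/-3.090e-01) = 48.385848
iter 3: u=0.759065  f(a)=+2.329e-06  f'(a)=-3.087e-01  a ← 48.385848 − (+2.329e-06/-3.087e-01) = 48.385856
iter 4: u=0.759065  f(a)=+5.684e-13  f'(a)=-3.087e-01  a ← 48.385856 − (+5.684e-13/-3.087e-01) = 48.385856
converged: |Δa| < 1e-12 after 4 iterations
sag = a·(cosh(S/(2a)) − 1) = 48.385856·(cosh(0.759065) − 1) = 14.621757
T_max/T_min = cosh(S/(2a)) = 1.302191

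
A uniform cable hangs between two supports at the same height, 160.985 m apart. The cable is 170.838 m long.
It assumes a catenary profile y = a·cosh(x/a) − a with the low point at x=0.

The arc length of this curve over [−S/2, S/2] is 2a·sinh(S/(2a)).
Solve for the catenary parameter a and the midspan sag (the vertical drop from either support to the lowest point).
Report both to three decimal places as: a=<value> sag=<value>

a=134.030 sag=24.905

seed: a₀ = √(S³/(24(L−S))) = √(160.985³/(24·9.853)) = 132.827579
iter 1: u=0.605992  f(a)=+1.825e-01  f'(a)=-1.539e-01  a ← 132.827579 − (+1.825e-01/-1.539e-01) = 134.013612
iter 2: u=0.600629  f(a)=+2.473e-03  f'(a)=-1.497e-01  a ← 134.013612 − (+2.473e-03/-1.497e-01) = 134.030130
iter 3: u=0.600555  f(a)=+4.681e-07  f'(a)=-1.497e-01  a ← 134.030130 − (+4.681e-07/-1.497e-01) = 134.030133
iter 4: u=0.600555  f(a)=-2.842e-14  f'(a)=-1.497e-01  a ← 134.030133 − (-2.842e-14/-1.497e-01) = 134.030133
converged: |Δa| < 1e-12 after 4 iterations
sag = a·(cosh(S/(2a)) − 1) = 134.030133·(cosh(0.600555) − 1) = 24.905332
T_max/T_min = cosh(S/(2a)) = 1.185819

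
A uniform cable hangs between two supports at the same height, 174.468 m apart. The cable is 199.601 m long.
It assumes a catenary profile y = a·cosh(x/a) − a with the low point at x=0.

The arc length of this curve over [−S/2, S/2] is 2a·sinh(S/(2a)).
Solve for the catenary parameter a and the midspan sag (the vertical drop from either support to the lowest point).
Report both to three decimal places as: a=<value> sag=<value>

a=95.794 sag=42.541

seed: a₀ = √(S³/(24(L−S))) = √(174.468³/(24·25.133)) = 93.830901
iter 1: u=0.929694  f(a)=+1.109e+00  f'(a)=-5.835e-01  a ← 93.830901 − (+1.109e+00/-5.835e-01) = 95.731249
iter 2: u=0.911239  f(a)=+3.458e-02  f'(a)=-5.476e-01  a ← 95.731249 − (+3.458e-02/-5.476e-01) = 95.794399
iter 3: u=0.910638  f(a)=+3.603e-05  f'(a)=-5.464e-01  a ← 95.794399 − (+3.603e-05/-5.464e-01) = 95.794465
iter 4: u=0.910637  f(a)=+3.919e-11  f'(a)=-5.464e-01  a ← 95.794465 − (+3.919e-11/-5.464e-01) = 95.794465
converged: |Δa| < 1e-12 after 4 iterations
sag = a·(cosh(S/(2a)) − 1) = 95.794465·(cosh(0.910637) − 1) = 42.541067
T_max/T_min = cosh(S/(2a)) = 1.444087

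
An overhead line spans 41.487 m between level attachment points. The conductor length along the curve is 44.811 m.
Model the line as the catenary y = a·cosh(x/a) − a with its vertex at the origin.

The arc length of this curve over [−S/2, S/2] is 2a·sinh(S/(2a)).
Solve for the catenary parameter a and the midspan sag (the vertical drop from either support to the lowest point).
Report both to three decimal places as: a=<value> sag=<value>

seed: a₀ = √(S³/(24(L−S))) = √(41.487³/(24·3.324)) = 29.917956
iter 1: u=0.693346  f(a)=+8.082e-02  f'(a)=-2.331e-01  a ← 29.917956 − (+8.082e-02/-2.331e-01) = 30.264702
iter 2: u=0.685402  f(a)=+1.427e-03  f'(a)=-2.249e-01  a ← 30.264702 − (+1.427e-03/-2.249e-01) = 30.271044
iter 3: u=0.685259  f(a)=+4.621e-07  f'(a)=-2.248e-01  a ← 30.271044 − (+4.621e-07/-2.248e-01) = 30.271046
iter 4: u=0.685259  f(a)=+5.684e-14  f'(a)=-2.248e-01  a ← 30.271046 − (+5.684e-14/-2.248e-01) = 30.271046
converged: |Δa| < 1e-12 after 4 iterations
sag = a·(cosh(S/(2a)) − 1) = 30.271046·(cosh(0.685259) − 1) = 7.389844
T_max/T_min = cosh(S/(2a)) = 1.244123

a=30.271 sag=7.390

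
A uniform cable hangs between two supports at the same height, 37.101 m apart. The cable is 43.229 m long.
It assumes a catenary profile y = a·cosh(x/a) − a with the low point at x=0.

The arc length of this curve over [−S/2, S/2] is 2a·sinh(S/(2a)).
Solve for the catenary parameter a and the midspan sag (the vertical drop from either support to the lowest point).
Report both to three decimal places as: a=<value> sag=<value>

seed: a₀ = √(S³/(24(L−S))) = √(37.101³/(24·6.128)) = 18.634315
iter 1: u=0.995502  f(a)=+3.109e-01  f'(a)=-7.252e-01  a ← 18.634315 − (+3.109e-01/-7.252e-01) = 19.063019
iter 2: u=0.973114  f(a)=+1.105e-02  f'(a)=-6.745e-01  a ← 19.063019 − (+1.105e-02/-6.745e-01) = 19.079406
iter 3: u=0.972279  f(a)=+1.511e-05  f'(a)=-6.727e-01  a ← 19.079406 − (+1.511e-05/-6.727e-01) = 19.079428
iter 4: u=0.972278  f(a)=+2.832e-11  f'(a)=-6.727e-01  a ← 19.079428 − (+2.832e-11/-6.727e-01) = 19.079428
iter 5: u=0.972278  f(a)=+0.000e+00  f'(a)=-6.727e-01  a ← 19.079428 − (+0.000e+00/-6.727e-01) = 19.079428
converged: |Δa| < 1e-12 after 5 iterations
sag = a·(cosh(S/(2a)) − 1) = 19.079428·(cosh(0.972278) − 1) = 9.751305
T_max/T_min = cosh(S/(2a)) = 1.511090

a=19.079 sag=9.751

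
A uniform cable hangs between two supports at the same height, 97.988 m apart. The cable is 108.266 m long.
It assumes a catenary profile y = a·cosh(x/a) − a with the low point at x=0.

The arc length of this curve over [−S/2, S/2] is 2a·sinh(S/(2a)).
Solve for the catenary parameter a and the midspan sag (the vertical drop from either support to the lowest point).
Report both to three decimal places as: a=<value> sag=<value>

seed: a₀ = √(S³/(24(L−S))) = √(97.988³/(24·10.278)) = 61.758880
iter 1: u=0.793311  f(a)=+3.283e-01  f'(a)=-3.543e-01  a ← 61.758880 − (+3.283e-01/-3.543e-01) = 62.685606
iter 2: u=0.781583  f(a)=+7.536e-03  f'(a)=-3.382e-01  a ← 62.685606 − (+7.536e-03/-3.382e-01) = 62.707890
iter 3: u=0.781305  f(a)=+4.177e-06  f'(a)=-3.378e-01  a ← 62.707890 − (+4.177e-06/-3.378e-01) = 62.707902
iter 4: u=0.781305  f(a)=+1.279e-12  f'(a)=-3.378e-01  a ← 62.707902 − (+1.279e-12/-3.378e-01) = 62.707902
converged: |Δa| < 1e-12 after 4 iterations
sag = a·(cosh(S/(2a)) − 1) = 62.707902·(cosh(0.781305) − 1) = 20.133287
T_max/T_min = cosh(S/(2a)) = 1.321065

a=62.708 sag=20.133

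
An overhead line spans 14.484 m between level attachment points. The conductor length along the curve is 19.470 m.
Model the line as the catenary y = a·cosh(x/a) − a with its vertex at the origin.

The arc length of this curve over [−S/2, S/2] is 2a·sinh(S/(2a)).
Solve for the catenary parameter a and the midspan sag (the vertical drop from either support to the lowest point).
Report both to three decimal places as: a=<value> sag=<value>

a=5.281 sag=5.794

seed: a₀ = √(S³/(24(L−S))) = √(14.484³/(24·4.986)) = 5.039077
iter 1: u=1.437168  f(a)=+5.410e-01  f'(a)=-2.419e+00  a ← 5.039077 − (+5.410e-01/-2.419e+00) = 5.262715
iter 2: u=1.376096  f(a)=+3.810e-02  f'(a)=-2.089e+00  a ← 5.262715 − (+3.810e-02/-2.089e+00) = 5.280950
iter 3: u=1.371344  f(a)=+2.206e-04  f'(a)=-2.065e+00  a ← 5.280950 − (+2.206e-04/-2.065e+00) = 5.281057
iter 4: u=1.371316  f(a)=+7.491e-09  f'(a)=-2.065e+00  a ← 5.281057 − (+7.491e-09/-2.065e+00) = 5.281057
iter 5: u=1.371316  f(a)=+0.000e+00  f'(a)=-2.065e+00  a ← 5.281057 − (+0.000e+00/-2.065e+00) = 5.281057
converged: |Δa| < 1e-12 after 5 iterations
sag = a·(cosh(S/(2a)) − 1) = 5.281057·(cosh(1.371316) − 1) = 5.794131
T_max/T_min = cosh(S/(2a)) = 2.097154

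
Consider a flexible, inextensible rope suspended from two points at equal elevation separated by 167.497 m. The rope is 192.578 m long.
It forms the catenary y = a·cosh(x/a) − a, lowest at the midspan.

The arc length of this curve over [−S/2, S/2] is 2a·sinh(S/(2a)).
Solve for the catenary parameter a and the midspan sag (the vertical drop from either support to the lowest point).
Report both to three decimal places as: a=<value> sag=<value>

seed: a₀ = √(S³/(24(L−S))) = √(167.497³/(24·25.081)) = 88.355279
iter 1: u=0.947861  f(a)=+1.151e+00  f'(a)=-6.204e-01  a ← 88.355279 − (+1.151e+00/-6.204e-01) = 90.210678
iter 2: u=0.928366  f(a)=+3.726e-02  f'(a)=-5.808e-01  a ← 90.210678 − (+3.726e-02/-5.808e-01) = 90.274824
iter 3: u=0.927706  f(a)=+4.193e-05  f'(a)=-5.795e-01  a ← 90.274824 − (+4.193e-05/-5.795e-01) = 90.274897
iter 4: u=0.927705  f(a)=+5.326e-11  f'(a)=-5.795e-01  a ← 90.274897 − (+5.326e-11/-5.795e-01) = 90.274897
iter 5: u=0.927705  f(a)=-5.684e-14  f'(a)=-5.795e-01  a ← 90.274897 − (-5.684e-14/-5.795e-01) = 90.274897
converged: |Δa| < 1e-12 after 5 iterations
sag = a·(cosh(S/(2a)) − 1) = 90.274897·(cosh(0.927705) − 1) = 41.714226
T_max/T_min = cosh(S/(2a)) = 1.462080

a=90.275 sag=41.714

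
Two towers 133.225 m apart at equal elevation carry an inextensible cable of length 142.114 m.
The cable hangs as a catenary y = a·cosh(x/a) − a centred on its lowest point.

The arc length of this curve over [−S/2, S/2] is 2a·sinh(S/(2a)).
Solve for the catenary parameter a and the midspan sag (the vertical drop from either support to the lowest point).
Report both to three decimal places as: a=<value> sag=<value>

a=106.318 sag=21.559

seed: a₀ = √(S³/(24(L−S))) = √(133.225³/(24·8.889)) = 105.280156
iter 1: u=0.632717  f(a)=+1.796e-01  f'(a)=-1.757e-01  a ← 105.280156 − (+1.796e-01/-1.757e-01) = 106.302413
iter 2: u=0.626632  f(a)=+2.650e-03  f'(a)=-1.706e-01  a ← 106.302413 − (+2.650e-03/-1.706e-01) = 106.317948
iter 3: u=0.626540  f(a)=+5.958e-07  f'(a)=-1.705e-01  a ← 106.317948 − (+5.958e-07/-1.705e-01) = 106.317951
iter 4: u=0.626540  f(a)=+2.842e-14  f'(a)=-1.705e-01  a ← 106.317951 − (+2.842e-14/-1.705e-01) = 106.317951
converged: |Δa| < 1e-12 after 4 iterations
sag = a·(cosh(S/(2a)) − 1) = 106.317951·(cosh(0.626540) − 1) = 21.559349
T_max/T_min = cosh(S/(2a)) = 1.202782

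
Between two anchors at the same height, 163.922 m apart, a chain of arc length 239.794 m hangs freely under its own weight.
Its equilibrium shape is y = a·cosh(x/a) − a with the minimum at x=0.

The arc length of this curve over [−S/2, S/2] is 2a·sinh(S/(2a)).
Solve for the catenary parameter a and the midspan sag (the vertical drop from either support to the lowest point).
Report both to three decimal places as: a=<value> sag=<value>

a=52.288 sag=78.514

seed: a₀ = √(S³/(24(L−S))) = √(163.922³/(24·75.872)) = 49.182373
iter 1: u=1.666471  f(a)=+1.126e+01  f'(a)=-4.032e+00  a ← 49.182373 − (+1.126e+01/-4.032e+00) = 51.975136
iter 2: u=1.576927  f(a)=+1.030e+00  f'(a)=-3.325e+00  a ← 51.975136 − (+1.030e+00/-3.325e+00) = 52.285003
iter 3: u=1.567581  f(a)=+1.054e-02  f'(a)=-3.257e+00  a ← 52.285003 − (+1.054e-02/-3.257e+00) = 52.288240
iter 4: u=1.567484  f(a)=+1.129e-06  f'(a)=-3.256e+00  a ← 52.288240 − (+1.129e-06/-3.256e+00) = 52.288240
iter 5: u=1.567484  f(a)=+2.842e-14  f'(a)=-3.256e+00  a ← 52.288240 − (+2.842e-14/-3.256e+00) = 52.288240
converged: |Δa| < 1e-12 after 5 iterations
sag = a·(cosh(S/(2a)) − 1) = 52.288240·(cosh(1.567484) − 1) = 78.514476
T_max/T_min = cosh(S/(2a)) = 2.501570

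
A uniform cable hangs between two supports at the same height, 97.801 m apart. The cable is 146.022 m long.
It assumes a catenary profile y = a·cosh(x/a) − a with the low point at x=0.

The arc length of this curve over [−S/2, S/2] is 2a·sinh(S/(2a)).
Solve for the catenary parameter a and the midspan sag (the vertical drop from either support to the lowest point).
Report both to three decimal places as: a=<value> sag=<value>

a=30.333 sag=48.728

seed: a₀ = √(S³/(24(L−S))) = √(97.801³/(24·48.221)) = 28.430940
iter 1: u=1.719975  f(a)=+7.656e+00  f'(a)=-4.508e+00  a ← 28.430940 − (+7.656e+00/-4.508e+00) = 30.129426
iter 2: u=1.623015  f(a)=+7.397e-01  f'(a)=-3.675e+00  a ← 30.129426 − (+7.397e-01/-3.675e+00) = 30.330708
iter 3: u=1.612244  f(a)=+8.536e-03  f'(a)=-3.591e+00  a ← 30.330708 − (+8.536e-03/-3.591e+00) = 30.333085
iter 4: u=1.612118  f(a)=+1.166e-06  f'(a)=-3.590e+00  a ← 30.333085 − (+1.166e-06/-3.590e+00) = 30.333086
iter 5: u=1.612118  f(a)=+0.000e+00  f'(a)=-3.590e+00  a ← 30.333086 − (+0.000e+00/-3.590e+00) = 30.333086
converged: |Δa| < 1e-12 after 5 iterations
sag = a·(cosh(S/(2a)) − 1) = 30.333086·(cosh(1.612118) − 1) = 48.728297
T_max/T_min = cosh(S/(2a)) = 2.606440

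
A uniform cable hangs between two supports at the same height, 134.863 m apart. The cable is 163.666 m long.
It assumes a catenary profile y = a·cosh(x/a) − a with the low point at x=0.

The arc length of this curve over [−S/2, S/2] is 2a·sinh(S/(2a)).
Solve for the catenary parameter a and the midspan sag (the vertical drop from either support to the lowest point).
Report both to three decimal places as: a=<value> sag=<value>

seed: a₀ = √(S³/(24(L−S))) = √(134.863³/(24·28.803)) = 59.568236
iter 1: u=1.132004  f(a)=+1.903e+00  f'(a)=-1.097e+00  a ← 59.568236 − (+1.903e+00/-1.097e+00) = 61.303097
iter 2: u=1.099969  f(a)=+8.629e-02  f'(a)=-9.994e-01  a ← 61.303097 − (+8.629e-02/-9.994e-01) = 61.389443
iter 3: u=1.098422  f(a)=+1.961e-04  f'(a)=-9.948e-01  a ← 61.389443 − (+1.961e-04/-9.948e-01) = 61.389640
iter 4: u=1.098418  f(a)=+1.018e-09  f'(a)=-9.948e-01  a ← 61.389640 − (+1.018e-09/-9.948e-01) = 61.389640
iter 5: u=1.098418  f(a)=+0.000e+00  f'(a)=-9.948e-01  a ← 61.389640 − (+0.000e+00/-9.948e-01) = 61.389640
converged: |Δa| < 1e-12 after 5 iterations
sag = a·(cosh(S/(2a)) − 1) = 61.389640·(cosh(1.098418) − 1) = 40.910545
T_max/T_min = cosh(S/(2a)) = 1.666408

a=61.390 sag=40.911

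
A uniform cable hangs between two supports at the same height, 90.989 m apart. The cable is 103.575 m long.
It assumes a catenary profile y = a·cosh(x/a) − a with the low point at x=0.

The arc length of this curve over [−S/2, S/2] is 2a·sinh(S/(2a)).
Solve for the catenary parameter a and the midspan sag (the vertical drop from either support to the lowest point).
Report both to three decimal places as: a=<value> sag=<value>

a=50.943 sag=21.701

seed: a₀ = √(S³/(24(L−S))) = √(90.989³/(24·12.586)) = 49.938311
iter 1: u=0.911014  f(a)=+5.327e-01  f'(a)=-5.472e-01  a ← 49.938311 − (+5.327e-01/-5.472e-01) = 50.911939
iter 2: u=0.893592  f(a)=+1.598e-02  f'(a)=-5.148e-01  a ← 50.911939 − (+1.598e-02/-5.148e-01) = 50.942979
iter 3: u=0.893047  f(a)=+1.536e-05  f'(a)=-5.138e-01  a ← 50.942979 − (+1.536e-05/-5.138e-01) = 50.943009
iter 4: u=0.893047  f(a)=+1.423e-11  f'(a)=-5.138e-01  a ← 50.943009 − (+1.423e-11/-5.138e-01) = 50.943009
converged: |Δa| < 1e-12 after 4 iterations
sag = a·(cosh(S/(2a)) − 1) = 50.943009·(cosh(0.893047) − 1) = 21.700885
T_max/T_min = cosh(S/(2a)) = 1.425984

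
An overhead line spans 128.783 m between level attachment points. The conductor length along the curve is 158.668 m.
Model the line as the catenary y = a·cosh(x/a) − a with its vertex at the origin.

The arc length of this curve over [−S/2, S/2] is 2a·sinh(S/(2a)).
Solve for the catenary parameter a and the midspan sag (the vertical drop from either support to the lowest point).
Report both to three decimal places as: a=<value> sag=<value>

seed: a₀ = √(S³/(24(L−S))) = √(128.783³/(24·29.885)) = 54.570201
iter 1: u=1.179975  f(a)=+2.151e+00  f'(a)=-1.256e+00  a ← 54.570201 − (+2.151e+00/-1.256e+00) = 56.283232
iter 2: u=1.144062  f(a)=+1.054e-01  f'(a)=-1.135e+00  a ← 56.283232 − (+1.054e-01/-1.135e+00) = 56.376104
iter 3: u=1.142177  f(a)=+2.822e-04  f'(a)=-1.129e+00  a ← 56.376104 − (+2.822e-04/-1.129e+00) = 56.376354
iter 4: u=1.142172  f(a)=+2.035e-09  f'(a)=-1.129e+00  a ← 56.376354 − (+2.035e-09/-1.129e+00) = 56.376354
iter 5: u=1.142172  f(a)=+0.000e+00  f'(a)=-1.129e+00  a ← 56.376354 − (+0.000e+00/-1.129e+00) = 56.376354
converged: |Δa| < 1e-12 after 5 iterations
sag = a·(cosh(S/(2a)) − 1) = 56.376354·(cosh(1.142172) − 1) = 40.948755
T_max/T_min = cosh(S/(2a)) = 1.726346

a=56.376 sag=40.949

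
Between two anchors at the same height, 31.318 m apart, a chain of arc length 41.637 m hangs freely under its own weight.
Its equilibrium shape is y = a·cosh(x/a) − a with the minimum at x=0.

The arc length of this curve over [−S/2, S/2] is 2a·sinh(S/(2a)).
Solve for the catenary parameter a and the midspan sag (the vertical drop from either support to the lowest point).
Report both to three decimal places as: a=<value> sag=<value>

seed: a₀ = √(S³/(24(L−S))) = √(31.318³/(24·10.319)) = 11.136959
iter 1: u=1.406039  f(a)=+1.069e+00  f'(a)=-2.246e+00  a ← 11.136959 − (+1.069e+00/-2.246e+00) = 11.613014
iter 2: u=1.348401  f(a)=+7.239e-02  f'(a)=-1.952e+00  a ← 11.613014 − (+7.239e-02/-1.952e+00) = 11.650106
iter 3: u=1.344108  f(a)=+3.850e-04  f'(a)=-1.931e+00  a ← 11.650106 − (+3.850e-04/-1.931e+00) = 11.650305
iter 4: u=1.344085  f(a)=+1.102e-08  f'(a)=-1.931e+00  a ← 11.650305 − (+1.102e-08/-1.931e+00) = 11.650305
iter 5: u=1.344085  f(a)=-7.105e-15  f'(a)=-1.931e+00  a ← 11.650305 − (-7.105e-15/-1.931e+00) = 11.650305
converged: |Δa| < 1e-12 after 5 iterations
sag = a·(cosh(S/(2a)) − 1) = 11.650305·(cosh(1.344085) − 1) = 12.206341
T_max/T_min = cosh(S/(2a)) = 2.047727

a=11.650 sag=12.206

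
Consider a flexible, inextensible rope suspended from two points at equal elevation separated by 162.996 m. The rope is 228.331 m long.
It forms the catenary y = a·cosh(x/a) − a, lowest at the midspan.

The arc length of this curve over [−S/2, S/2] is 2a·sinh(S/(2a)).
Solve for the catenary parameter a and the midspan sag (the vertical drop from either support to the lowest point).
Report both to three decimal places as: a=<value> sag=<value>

a=55.459 sag=71.464

seed: a₀ = √(S³/(24(L−S))) = √(162.996³/(24·65.335)) = 52.551710
iter 1: u=1.550815  f(a)=+8.322e+00  f'(a)=-3.138e+00  a ← 52.551710 − (+8.322e+00/-3.138e+00) = 55.203483
iter 2: u=1.476320  f(a)=+6.714e-01  f'(a)=-2.651e+00  a ← 55.203483 − (+6.714e-01/-2.651e+00) = 55.456778
iter 3: u=1.469577  f(a)=+5.217e-03  f'(a)=-2.609e+00  a ← 55.456778 − (+5.217e-03/-2.609e+00) = 55.458777
iter 4: u=1.469524  f(a)=+3.204e-07  f'(a)=-2.609e+00  a ← 55.458777 − (+3.204e-07/-2.609e+00) = 55.458778
iter 5: u=1.469524  f(a)=+0.000e+00  f'(a)=-2.609e+00  a ← 55.458778 − (+0.000e+00/-2.609e+00) = 55.458778
converged: |Δa| < 1e-12 after 5 iterations
sag = a·(cosh(S/(2a)) − 1) = 55.458778·(cosh(1.469524) − 1) = 71.464181
T_max/T_min = cosh(S/(2a)) = 2.288600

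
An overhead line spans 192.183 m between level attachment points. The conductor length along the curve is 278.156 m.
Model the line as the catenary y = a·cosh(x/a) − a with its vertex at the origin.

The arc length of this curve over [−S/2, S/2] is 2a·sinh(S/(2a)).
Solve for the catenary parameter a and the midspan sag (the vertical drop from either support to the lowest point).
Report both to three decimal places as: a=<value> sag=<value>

seed: a₀ = √(S³/(24(L−S))) = √(192.183³/(24·85.973)) = 58.652400
iter 1: u=1.638322  f(a)=+1.230e+01  f'(a)=-3.798e+00  a ← 58.652400 − (+1.230e+01/-3.798e+00) = 61.892064
iter 2: u=1.552566  f(a)=+1.093e+00  f'(a)=-3.150e+00  a ← 61.892064 − (+1.093e+00/-3.150e+00) = 62.238982
iter 3: u=1.543912  f(a)=+1.048e-02  f'(a)=-3.090e+00  a ← 62.238982 − (+1.048e-02/-3.090e+00) = 62.242374
iter 4: u=1.543828  f(a)=+9.846e-07  f'(a)=-3.090e+00  a ← 62.242374 − (+9.846e-07/-3.090e+00) = 62.242374
iter 5: u=1.543828  f(a)=+0.000e+00  f'(a)=-3.090e+00  a ← 62.242374 − (+0.000e+00/-3.090e+00) = 62.242374
converged: |Δa| < 1e-12 after 5 iterations
sag = a·(cosh(S/(2a)) − 1) = 62.242374·(cosh(1.543828) − 1) = 90.128237
T_max/T_min = cosh(S/(2a)) = 2.448021

a=62.242 sag=90.128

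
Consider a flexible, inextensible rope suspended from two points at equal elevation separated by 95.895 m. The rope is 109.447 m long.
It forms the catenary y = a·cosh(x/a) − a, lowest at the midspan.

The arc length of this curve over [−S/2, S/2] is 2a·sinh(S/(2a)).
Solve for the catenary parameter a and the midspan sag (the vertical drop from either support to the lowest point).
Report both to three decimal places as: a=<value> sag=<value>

seed: a₀ = √(S³/(24(L−S))) = √(95.895³/(24·13.552)) = 52.069886
iter 1: u=0.920830  f(a)=+5.863e-01  f'(a)=-5.660e-01  a ← 52.069886 − (+5.863e-01/-5.660e-01) = 53.105691
iter 2: u=0.902869  f(a)=+1.795e-02  f'(a)=-5.318e-01  a ← 53.105691 − (+1.795e-02/-5.318e-01) = 53.139444
iter 3: u=0.902296  f(a)=+1.801e-05  f'(a)=-5.308e-01  a ← 53.139444 − (+1.801e-05/-5.308e-01) = 53.139478
iter 4: u=0.902295  f(a)=+1.815e-11  f'(a)=-5.308e-01  a ← 53.139478 − (+1.815e-11/-5.308e-01) = 53.139478
converged: |Δa| < 1e-12 after 4 iterations
sag = a·(cosh(S/(2a)) − 1) = 53.139478·(cosh(0.902295) − 1) = 23.139389
T_max/T_min = cosh(S/(2a)) = 1.435446

a=53.139 sag=23.139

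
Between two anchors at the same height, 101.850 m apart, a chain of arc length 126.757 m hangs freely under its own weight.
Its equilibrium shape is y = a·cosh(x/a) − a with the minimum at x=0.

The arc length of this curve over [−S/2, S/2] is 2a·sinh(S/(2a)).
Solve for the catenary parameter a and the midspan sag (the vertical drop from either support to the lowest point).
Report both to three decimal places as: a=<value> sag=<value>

seed: a₀ = √(S³/(24(L−S))) = √(101.850³/(24·24.907)) = 42.041211
iter 1: u=1.211311  f(a)=+1.892e+00  f'(a)=-1.368e+00  a ← 42.041211 − (+1.892e+00/-1.368e+00) = 43.424460
iter 2: u=1.172726  f(a)=+9.741e-02  f'(a)=-1.231e+00  a ← 43.424460 − (+9.741e-02/-1.231e+00) = 43.503621
iter 3: u=1.170592  f(a)=+2.891e-04  f'(a)=-1.223e+00  a ← 43.503621 − (+2.891e-04/-1.223e+00) = 43.503857
iter 4: u=1.170586  f(a)=+2.563e-09  f'(a)=-1.223e+00  a ← 43.503857 − (+2.563e-09/-1.223e+00) = 43.503857
iter 5: u=1.170586  f(a)=-1.421e-14  f'(a)=-1.223e+00  a ← 43.503857 − (-1.421e-14/-1.223e+00) = 43.503857
converged: |Δa| < 1e-12 after 5 iterations
sag = a·(cosh(S/(2a)) − 1) = 43.503857·(cosh(1.170586) − 1) = 33.368894
T_max/T_min = cosh(S/(2a)) = 1.767033

a=43.504 sag=33.369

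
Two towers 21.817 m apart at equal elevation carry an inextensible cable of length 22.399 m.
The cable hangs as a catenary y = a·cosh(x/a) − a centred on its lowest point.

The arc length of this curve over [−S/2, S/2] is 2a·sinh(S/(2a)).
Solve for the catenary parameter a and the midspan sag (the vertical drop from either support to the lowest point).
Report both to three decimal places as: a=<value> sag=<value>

a=27.375 sag=2.202

seed: a₀ = √(S³/(24(L−S))) = √(21.817³/(24·0.582)) = 27.266251
iter 1: u=0.400073  f(a)=+4.675e-03  f'(a)=-4.338e-02  a ← 27.266251 − (+4.675e-03/-4.338e-02) = 27.374038
iter 2: u=0.398498  f(a)=+2.787e-05  f'(a)=-4.286e-02  a ← 27.374038 − (+2.787e-05/-4.286e-02) = 27.374688
iter 3: u=0.398489  f(a)=+1.003e-09  f'(a)=-4.286e-02  a ← 27.374688 − (+1.003e-09/-4.286e-02) = 27.374688
iter 4: u=0.398489  f(a)=+0.000e+00  f'(a)=-4.286e-02  a ← 27.374688 − (+0.000e+00/-4.286e-02) = 27.374688
converged: |Δa| < 1e-12 after 4 iterations
sag = a·(cosh(S/(2a)) − 1) = 27.374688·(cosh(0.398489) − 1) = 2.202370
T_max/T_min = cosh(S/(2a)) = 1.080453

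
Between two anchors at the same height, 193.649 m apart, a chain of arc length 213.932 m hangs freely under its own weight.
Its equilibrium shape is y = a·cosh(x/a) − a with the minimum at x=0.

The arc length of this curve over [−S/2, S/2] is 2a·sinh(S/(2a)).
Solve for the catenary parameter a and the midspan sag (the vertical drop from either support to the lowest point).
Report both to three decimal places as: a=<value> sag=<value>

a=124.012 sag=39.758

seed: a₀ = √(S³/(24(L−S))) = √(193.649³/(24·20.283)) = 122.138103
iter 1: u=0.792746  f(a)=+6.470e-01  f'(a)=-3.535e-01  a ← 122.138103 − (+6.470e-01/-3.535e-01) = 123.968365
iter 2: u=0.781042  f(a)=+1.483e-02  f'(a)=-3.374e-01  a ← 123.968365 − (+1.483e-02/-3.374e-01) = 124.012312
iter 3: u=0.780765  f(a)=+8.197e-06  f'(a)=-3.371e-01  a ← 124.012312 − (+8.197e-06/-3.371e-01) = 124.012336
iter 4: u=0.780765  f(a)=+2.501e-12  f'(a)=-3.371e-01  a ← 124.012336 − (+2.501e-12/-3.371e-01) = 124.012336
converged: |Δa| < 1e-12 after 4 iterations
sag = a·(cosh(S/(2a)) − 1) = 124.012336·(cosh(0.780765) − 1) = 39.758188
T_max/T_min = cosh(S/(2a)) = 1.320599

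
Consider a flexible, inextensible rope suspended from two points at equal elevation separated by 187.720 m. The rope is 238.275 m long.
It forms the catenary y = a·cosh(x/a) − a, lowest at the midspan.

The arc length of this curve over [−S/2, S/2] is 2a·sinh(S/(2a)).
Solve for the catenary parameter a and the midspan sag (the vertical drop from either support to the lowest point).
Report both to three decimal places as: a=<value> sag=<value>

seed: a₀ = √(S³/(24(L−S))) = √(187.720³/(24·50.555)) = 73.837697
iter 1: u=1.271166  f(a)=+4.245e+00  f'(a)=-1.604e+00  a ← 73.837697 − (+4.245e+00/-1.604e+00) = 76.484703
iter 2: u=1.227173  f(a)=+2.390e-01  f'(a)=-1.428e+00  a ← 76.484703 − (+2.390e-01/-1.428e+00) = 76.652061
iter 3: u=1.224494  f(a)=+8.571e-04  f'(a)=-1.418e+00  a ← 76.652061 − (+8.571e-04/-1.418e+00) = 76.652666
iter 4: u=1.224484  f(a)=+1.111e-08  f'(a)=-1.418e+00  a ← 76.652666 − (+1.111e-08/-1.418e+00) = 76.652666
iter 5: u=1.224484  f(a)=+5.684e-14  f'(a)=-1.418e+00  a ← 76.652666 − (+5.684e-14/-1.418e+00) = 76.652666
converged: |Δa| < 1e-12 after 5 iterations
sag = a·(cosh(S/(2a)) − 1) = 76.652666·(cosh(1.224484) − 1) = 65.013756
T_max/T_min = cosh(S/(2a)) = 1.848160

a=76.653 sag=65.014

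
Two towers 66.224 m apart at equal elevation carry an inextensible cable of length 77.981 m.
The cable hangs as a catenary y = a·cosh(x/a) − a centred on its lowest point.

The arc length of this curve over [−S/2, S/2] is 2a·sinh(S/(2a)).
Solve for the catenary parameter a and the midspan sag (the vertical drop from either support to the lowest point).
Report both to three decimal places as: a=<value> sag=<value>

a=32.904 sag=18.115

seed: a₀ = √(S³/(24(L−S))) = √(66.224³/(24·11.757)) = 32.082576
iter 1: u=1.032087  f(a)=+6.423e-01  f'(a)=-8.140e-01  a ← 32.082576 − (+6.423e-01/-8.140e-01) = 32.871619
iter 2: u=1.007313  f(a)=+2.446e-02  f'(a)=-7.531e-01  a ← 32.871619 − (+2.446e-02/-7.531e-01) = 32.904097
iter 3: u=1.006318  f(a)=+3.858e-05  f'(a)=-7.507e-01  a ← 32.904097 − (+3.858e-05/-7.507e-01) = 32.904148
iter 4: u=1.006317  f(a)=+9.631e-11  f'(a)=-7.507e-01  a ← 32.904148 − (+9.631e-11/-7.507e-01) = 32.904148
iter 5: u=1.006317  f(a)=+0.000e+00  f'(a)=-7.507e-01  a ← 32.904148 − (+0.000e+00/-7.507e-01) = 32.904148
converged: |Δa| < 1e-12 after 5 iterations
sag = a·(cosh(S/(2a)) − 1) = 32.904148·(cosh(1.006317) − 1) = 18.114888
T_max/T_min = cosh(S/(2a)) = 1.550535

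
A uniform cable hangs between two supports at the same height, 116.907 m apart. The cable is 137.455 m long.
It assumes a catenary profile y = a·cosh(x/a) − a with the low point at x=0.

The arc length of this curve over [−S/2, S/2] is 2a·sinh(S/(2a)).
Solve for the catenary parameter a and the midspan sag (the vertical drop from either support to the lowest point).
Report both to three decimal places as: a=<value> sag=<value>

a=58.364 sag=31.801

seed: a₀ = √(S³/(24(L−S))) = √(116.907³/(24·20.548)) = 56.920719
iter 1: u=1.026928  f(a)=+1.111e+00  f'(a)=-8.011e-01  a ← 56.920719 − (+1.111e+00/-8.011e-01) = 58.307753
iter 2: u=1.002500  f(a)=+4.191e-02  f'(a)=-7.417e-01  a ← 58.307753 − (+4.191e-02/-7.417e-01) = 58.364261
iter 3: u=1.001529  f(a)=+6.480e-05  f'(a)=-7.394e-01  a ← 58.364261 − (+6.480e-05/-7.394e-01) = 58.364349
iter 4: u=1.001527  f(a)=+1.555e-10  f'(a)=-7.394e-01  a ← 58.364349 − (+1.555e-10/-7.394e-01) = 58.364349
iter 5: u=1.001527  f(a)=+0.000e+00  f'(a)=-7.394e-01  a ← 58.364349 − (+0.000e+00/-7.394e-01) = 58.364349
converged: |Δa| < 1e-12 after 5 iterations
sag = a·(cosh(S/(2a)) − 1) = 58.364349·(cosh(1.001527) − 1) = 31.801423
T_max/T_min = cosh(S/(2a)) = 1.544878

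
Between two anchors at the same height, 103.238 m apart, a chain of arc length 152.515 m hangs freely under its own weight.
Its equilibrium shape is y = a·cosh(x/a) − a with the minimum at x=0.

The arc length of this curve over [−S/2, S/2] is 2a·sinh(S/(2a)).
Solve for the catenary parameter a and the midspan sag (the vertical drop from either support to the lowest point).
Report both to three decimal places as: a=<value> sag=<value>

seed: a₀ = √(S³/(24(L−S))) = √(103.238³/(24·49.277)) = 30.502232
iter 1: u=1.692302  f(a)=+7.557e+00  f'(a)=-4.256e+00  a ← 30.502232 − (+7.557e+00/-4.256e+00) = 32.277752
iter 2: u=1.599213  f(a)=+7.101e-01  f'(a)=-3.491e+00  a ← 32.277752 − (+7.101e-01/-3.491e+00) = 32.481169
iter 3: u=1.589198  f(a)=+7.705e-03  f'(a)=-3.415e+00  a ← 32.481169 − (+7.705e-03/-3.415e+00) = 32.483425
iter 4: u=1.589087  f(a)=+9.290e-07  f'(a)=-3.415e+00  a ← 32.483425 − (+9.290e-07/-3.415e+00) = 32.483425
iter 5: u=1.589087  f(a)=+0.000e+00  f'(a)=-3.415e+00  a ← 32.483425 − (+0.000e+00/-3.415e+00) = 32.483425
converged: |Δa| < 1e-12 after 5 iterations
sag = a·(cosh(S/(2a)) − 1) = 32.483425·(cosh(1.589087) − 1) = 50.404325
T_max/T_min = cosh(S/(2a)) = 2.551694

a=32.483 sag=50.404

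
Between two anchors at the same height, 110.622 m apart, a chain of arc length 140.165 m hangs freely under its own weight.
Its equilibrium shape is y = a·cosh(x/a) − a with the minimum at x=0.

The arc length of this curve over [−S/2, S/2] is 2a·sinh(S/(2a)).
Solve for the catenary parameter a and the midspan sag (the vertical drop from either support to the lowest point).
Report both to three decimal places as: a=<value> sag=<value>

seed: a₀ = √(S³/(24(L−S))) = √(110.622³/(24·29.543)) = 43.694758
iter 1: u=1.265850  f(a)=+2.459e+00  f'(a)=-1.582e+00  a ← 43.694758 − (+2.459e+00/-1.582e+00) = 45.249599
iter 2: u=1.222353  f(a)=+1.374e-01  f'(a)=-1.409e+00  a ← 45.249599 − (+1.374e-01/-1.409e+00) = 45.347057
iter 3: u=1.219726  f(a)=+4.847e-04  f'(a)=-1.400e+00  a ← 45.347057 − (+4.847e-04/-1.400e+00) = 45.347403
iter 4: u=1.219717  f(a)=+6.080e-09  f'(a)=-1.400e+00  a ← 45.347403 − (+6.080e-09/-1.400e+00) = 45.347403
iter 5: u=1.219717  f(a)=+5.684e-14  f'(a)=-1.400e+00  a ← 45.347403 − (+5.684e-14/-1.400e+00) = 45.347403
converged: |Δa| < 1e-12 after 5 iterations
sag = a·(cosh(S/(2a)) − 1) = 45.347403·(cosh(1.219717) − 1) = 38.126807
T_max/T_min = cosh(S/(2a)) = 1.840772

a=45.347 sag=38.127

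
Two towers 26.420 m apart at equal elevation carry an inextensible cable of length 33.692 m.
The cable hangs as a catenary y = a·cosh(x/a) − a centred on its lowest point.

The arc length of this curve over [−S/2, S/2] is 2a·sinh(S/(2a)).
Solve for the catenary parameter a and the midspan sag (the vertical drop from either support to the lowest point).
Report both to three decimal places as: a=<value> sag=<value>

a=10.679 sag=9.266

seed: a₀ = √(S³/(24(L−S))) = √(26.420³/(24·7.272)) = 10.279374
iter 1: u=1.285098  f(a)=+6.246e-01  f'(a)=-1.663e+00  a ← 10.279374 − (+6.246e-01/-1.663e+00) = 10.655040
iter 2: u=1.239789  f(a)=+3.587e-02  f'(a)=-1.477e+00  a ← 10.655040 − (+3.587e-02/-1.477e+00) = 10.679334
iter 3: u=1.236969  f(a)=+1.343e-04  f'(a)=-1.466e+00  a ← 10.679334 − (+1.343e-04/-1.466e+00) = 10.679425
iter 4: u=1.236958  f(a)=+1.897e-09  f'(a)=-1.466e+00  a ← 10.679425 − (+1.897e-09/-1.466e+00) = 10.679425
iter 5: u=1.236958  f(a)=+7.105e-15  f'(a)=-1.466e+00  a ← 10.679425 − (+7.105e-15/-1.466e+00) = 10.679425
converged: |Δa| < 1e-12 after 5 iterations
sag = a·(cosh(S/(2a)) − 1) = 10.679425·(cosh(1.236958) − 1) = 9.266448
T_max/T_min = cosh(S/(2a)) = 1.867692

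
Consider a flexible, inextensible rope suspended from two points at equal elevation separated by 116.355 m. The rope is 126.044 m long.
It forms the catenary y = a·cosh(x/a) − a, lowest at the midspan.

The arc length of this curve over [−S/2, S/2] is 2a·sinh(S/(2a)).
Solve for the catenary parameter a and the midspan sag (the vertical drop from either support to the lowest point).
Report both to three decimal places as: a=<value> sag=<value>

a=83.315 sag=21.151

seed: a₀ = √(S³/(24(L−S))) = √(116.355³/(24·9.689)) = 82.306186
iter 1: u=0.706842  f(a)=+2.449e-01  f'(a)=-2.474e-01  a ← 82.306186 − (+2.449e-01/-2.474e-01) = 83.296204
iter 2: u=0.698441  f(a)=+4.490e-03  f'(a)=-2.384e-01  a ← 83.296204 − (+4.490e-03/-2.384e-01) = 83.315035
iter 3: u=0.698283  f(a)=+1.571e-06  f'(a)=-2.383e-01  a ← 83.315035 − (+1.571e-06/-2.383e-01) = 83.315042
iter 4: u=0.698283  f(a)=+1.847e-13  f'(a)=-2.383e-01  a ← 83.315042 − (+1.847e-13/-2.383e-01) = 83.315042
converged: |Δa| < 1e-12 after 4 iterations
sag = a·(cosh(S/(2a)) − 1) = 83.315042·(cosh(0.698283) − 1) = 21.151071
T_max/T_min = cosh(S/(2a)) = 1.253869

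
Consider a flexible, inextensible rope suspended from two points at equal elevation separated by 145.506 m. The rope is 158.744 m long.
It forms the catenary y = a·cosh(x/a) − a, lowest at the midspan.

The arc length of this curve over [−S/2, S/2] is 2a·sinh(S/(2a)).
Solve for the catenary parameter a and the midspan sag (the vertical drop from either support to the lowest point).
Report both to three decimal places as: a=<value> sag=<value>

a=99.787 sag=27.717

seed: a₀ = √(S³/(24(L−S))) = √(145.506³/(24·13.238)) = 98.470137
iter 1: u=0.738833  f(a)=+3.660e-01  f'(a)=-2.838e-01  a ← 98.470137 − (+3.660e-01/-2.838e-01) = 99.759760
iter 2: u=0.729282  f(a)=+7.315e-03  f'(a)=-2.726e-01  a ← 99.759760 − (+7.315e-03/-2.726e-01) = 99.786596
iter 3: u=0.729086  f(a)=+3.054e-06  f'(a)=-2.724e-01  a ← 99.786596 − (+3.054e-06/-2.724e-01) = 99.786607
iter 4: u=0.729086  f(a)=+5.400e-13  f'(a)=-2.724e-01  a ← 99.786607 − (+5.400e-13/-2.724e-01) = 99.786607
converged: |Δa| < 1e-12 after 4 iterations
sag = a·(cosh(S/(2a)) − 1) = 99.786607·(cosh(0.729086) − 1) = 27.717437
T_max/T_min = cosh(S/(2a)) = 1.277767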